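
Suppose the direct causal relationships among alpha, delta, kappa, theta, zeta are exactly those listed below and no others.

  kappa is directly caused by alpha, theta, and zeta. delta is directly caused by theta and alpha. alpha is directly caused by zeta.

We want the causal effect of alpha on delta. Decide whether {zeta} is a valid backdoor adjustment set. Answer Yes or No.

Yes

Backdoor paths from alpha to delta (paths whose first edge points into alpha):
  P1: alpha <- zeta -> kappa <- theta -> delta
Condition 1 (no descendant of alpha in the set): holds — descendants of alpha are {delta, kappa}; none are in {zeta}.
Condition 2 (every backdoor path blocked by {zeta}):
  P1: blocked at fork node zeta ∈ conditioning set.
{zeta} satisfies the backdoor criterion.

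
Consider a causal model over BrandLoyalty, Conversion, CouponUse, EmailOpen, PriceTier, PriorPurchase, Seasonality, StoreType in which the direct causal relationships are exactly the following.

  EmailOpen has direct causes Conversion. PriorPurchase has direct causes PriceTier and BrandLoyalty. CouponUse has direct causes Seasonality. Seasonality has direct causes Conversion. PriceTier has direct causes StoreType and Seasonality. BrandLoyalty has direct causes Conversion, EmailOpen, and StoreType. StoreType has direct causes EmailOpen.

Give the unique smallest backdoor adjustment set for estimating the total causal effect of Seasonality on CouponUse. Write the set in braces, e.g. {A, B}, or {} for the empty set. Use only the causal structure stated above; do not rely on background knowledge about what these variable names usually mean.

Variables eligible for adjustment (non-descendants of Seasonality, excluding Seasonality and CouponUse): {BrandLoyalty, Conversion, EmailOpen, StoreType}.
Backdoor paths from Seasonality to CouponUse:
  (none)
With no backdoor paths the empty set already satisfies the criterion, and it is trivially minimal.

{}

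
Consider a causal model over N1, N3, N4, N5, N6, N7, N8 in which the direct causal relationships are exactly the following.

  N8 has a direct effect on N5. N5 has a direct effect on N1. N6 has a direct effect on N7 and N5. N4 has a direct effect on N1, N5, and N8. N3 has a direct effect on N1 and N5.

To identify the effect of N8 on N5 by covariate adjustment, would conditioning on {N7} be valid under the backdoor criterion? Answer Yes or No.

No

Backdoor paths from N8 to N5 (paths whose first edge points into N8):
  P1: N8 <- N4 -> N5
  P2: N8 <- N4 -> N1 <- N3 -> N5
  P3: N8 <- N4 -> N1 <- N5
Condition 1 (no descendant of N8 in the set): holds — descendants of N8 are {N1, N5}; none are in {N7}.
Condition 2 (every backdoor path blocked by {N7}):
  P1: open — no interior node is in the conditioning set.
  P2: blocked at collider N1 (neither it nor any descendant is in the conditioning set).
  P3: blocked at collider N1 (neither it nor any descendant is in the conditioning set).
{N7} does not satisfy the backdoor criterion.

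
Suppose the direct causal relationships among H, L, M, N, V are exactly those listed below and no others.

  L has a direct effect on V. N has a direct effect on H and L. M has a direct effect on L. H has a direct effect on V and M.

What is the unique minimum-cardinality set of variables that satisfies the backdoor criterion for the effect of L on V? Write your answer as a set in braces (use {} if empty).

{H}

Variables eligible for adjustment (non-descendants of L, excluding L and V): {H, M, N}.
Backdoor paths from L to V:
  P1: L <- N -> H -> V
  P2: L <- M <- H -> V
The empty set is not sufficient: P1 (L <- N -> H -> V) has no collider blocking it and no conditioned non-collider, so it is open.
Try {H}:
  P1: blocked at chain node H ∈ conditioning set.
  P2: blocked at fork node H ∈ conditioning set.
{H} contains no descendant of L and blocks every backdoor path.
No other singleton works — e.g. {N} leaves P2 open — so {H} is the unique smallest valid adjustment set.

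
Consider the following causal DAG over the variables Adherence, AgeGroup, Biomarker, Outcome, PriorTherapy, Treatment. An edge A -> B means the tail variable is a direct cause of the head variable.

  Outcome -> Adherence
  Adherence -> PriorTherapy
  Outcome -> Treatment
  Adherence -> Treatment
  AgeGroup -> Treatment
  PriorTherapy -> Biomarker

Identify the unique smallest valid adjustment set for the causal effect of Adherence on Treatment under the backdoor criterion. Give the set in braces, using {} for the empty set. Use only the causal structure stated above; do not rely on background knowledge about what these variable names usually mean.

Variables eligible for adjustment (non-descendants of Adherence, excluding Adherence and Treatment): {AgeGroup, Outcome}.
Backdoor paths from Adherence to Treatment:
  P1: Adherence <- Outcome -> Treatment
The empty set is not sufficient: P1 (Adherence <- Outcome -> Treatment) has no collider blocking it and no conditioned non-collider, so it is open.
Try {Outcome}:
  P1: blocked at fork node Outcome ∈ conditioning set.
{Outcome} contains no descendant of Adherence and blocks every backdoor path.
No other singleton works — e.g. {AgeGroup} leaves P1 open — so {Outcome} is the unique smallest valid adjustment set.

{Outcome}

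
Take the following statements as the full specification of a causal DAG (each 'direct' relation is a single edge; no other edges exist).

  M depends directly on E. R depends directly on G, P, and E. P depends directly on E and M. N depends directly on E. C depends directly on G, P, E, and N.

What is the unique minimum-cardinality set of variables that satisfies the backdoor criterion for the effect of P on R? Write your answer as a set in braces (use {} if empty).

{E}

Variables eligible for adjustment (non-descendants of P, excluding P and R): {E, G, M, N}.
Backdoor paths from P to R:
  P1: P <- E -> N -> C <- G -> R
  P2: P <- E -> C <- G -> R
  P3: P <- E -> R
  P4: P <- M <- E -> N -> C <- G -> R
  P5: P <- M <- E -> C <- G -> R
  P6: P <- M <- E -> R
The empty set is not sufficient: P3 (P <- E -> R) has no collider blocking it and no conditioned non-collider, so it is open.
Try {E}:
  P1: blocked at fork node E ∈ conditioning set.
  P2: blocked at fork node E ∈ conditioning set.
  P3: blocked at fork node E ∈ conditioning set.
  P4: blocked at fork node E ∈ conditioning set.
  P5: blocked at fork node E ∈ conditioning set.
  P6: blocked at fork node E ∈ conditioning set.
{E} contains no descendant of P and blocks every backdoor path.
No other singleton works — e.g. {M} leaves P3 open — so {E} is the unique smallest valid adjustment set.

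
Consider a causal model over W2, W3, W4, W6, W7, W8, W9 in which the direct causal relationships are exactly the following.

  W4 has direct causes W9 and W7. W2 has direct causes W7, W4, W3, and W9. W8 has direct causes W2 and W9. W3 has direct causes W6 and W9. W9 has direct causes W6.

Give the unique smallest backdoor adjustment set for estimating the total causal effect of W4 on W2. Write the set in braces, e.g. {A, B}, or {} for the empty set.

Variables eligible for adjustment (non-descendants of W4, excluding W4 and W2): {W3, W6, W7, W9}.
Backdoor paths from W4 to W2:
  P1: W4 <- W7 -> W2
  P2: W4 <- W9 <- W6 -> W3 -> W2
  P3: W4 <- W9 -> W3 -> W2
  P4: W4 <- W9 -> W2
  P5: W4 <- W9 -> W8 <- W2
The empty set is not sufficient: P1 (W4 <- W7 -> W2) has no collider blocking it and no conditioned non-collider, so it is open.
Try {W7, W9}:
  P1: blocked at fork node W7 ∈ conditioning set.
  P2: blocked at chain node W9 ∈ conditioning set.
  P3: blocked at fork node W9 ∈ conditioning set.
  P4: blocked at fork node W9 ∈ conditioning set.
  P5: blocked at fork node W9 ∈ conditioning set.
{W7, W9} contains no descendant of W4 and blocks every backdoor path.
Every element of {W7, W9} is needed (dropping W7 leaves P1 open; dropping W9 leaves P2 open), so no proper subset is valid.
Among all size-2 subsets of the eligible variables, only {W7, W9} blocks every backdoor path, so it is the unique smallest valid adjustment set.

{W7, W9}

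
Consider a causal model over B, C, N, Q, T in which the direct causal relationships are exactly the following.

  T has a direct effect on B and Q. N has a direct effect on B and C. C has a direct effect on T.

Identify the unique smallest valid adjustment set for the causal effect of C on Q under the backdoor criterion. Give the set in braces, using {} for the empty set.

{}

Variables eligible for adjustment (non-descendants of C, excluding C and Q): {N}.
Backdoor paths from C to Q:
  P1: C <- N -> B <- T -> Q
Each backdoor path contains an unconditioned collider, so every path is already blocked with the empty conditioning set:
  P1: blocked at collider B (neither it nor any descendant is in the conditioning set).
The empty set is therefore the unique smallest valid set.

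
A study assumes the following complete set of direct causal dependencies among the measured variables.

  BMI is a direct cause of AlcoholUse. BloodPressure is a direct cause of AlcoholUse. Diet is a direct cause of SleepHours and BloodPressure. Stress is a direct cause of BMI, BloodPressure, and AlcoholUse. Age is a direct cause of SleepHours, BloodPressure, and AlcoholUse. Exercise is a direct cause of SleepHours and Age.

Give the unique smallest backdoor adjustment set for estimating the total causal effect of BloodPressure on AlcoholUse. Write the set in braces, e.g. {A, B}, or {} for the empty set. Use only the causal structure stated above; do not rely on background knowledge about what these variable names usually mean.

{Age, Stress}

Variables eligible for adjustment (non-descendants of BloodPressure, excluding BloodPressure and AlcoholUse): {Age, BMI, Diet, Exercise, SleepHours, Stress}.
Backdoor paths from BloodPressure to AlcoholUse:
  P1: BloodPressure <- Age -> AlcoholUse
  P2: BloodPressure <- Stress -> BMI -> AlcoholUse
  P3: BloodPressure <- Stress -> AlcoholUse
  P4: BloodPressure <- Diet -> SleepHours <- Exercise -> Age -> AlcoholUse
  P5: BloodPressure <- Diet -> SleepHours <- Age -> AlcoholUse
The empty set is not sufficient: P1 (BloodPressure <- Age -> AlcoholUse) has no collider blocking it and no conditioned non-collider, so it is open.
Try {Age, Stress}:
  P1: blocked at fork node Age ∈ conditioning set.
  P2: blocked at fork node Stress ∈ conditioning set.
  P3: blocked at fork node Stress ∈ conditioning set.
  P4: blocked at collider SleepHours (neither it nor any descendant is in the conditioning set).
  P5: blocked at collider SleepHours (neither it nor any descendant is in the conditioning set).
{Age, Stress} contains no descendant of BloodPressure and blocks every backdoor path.
Every element of {Age, Stress} is needed (dropping Age leaves P1 open; dropping Stress leaves P2 open), so no proper subset is valid.
Among all size-2 subsets of the eligible variables, only {Age, Stress} blocks every backdoor path, so it is the unique smallest valid adjustment set.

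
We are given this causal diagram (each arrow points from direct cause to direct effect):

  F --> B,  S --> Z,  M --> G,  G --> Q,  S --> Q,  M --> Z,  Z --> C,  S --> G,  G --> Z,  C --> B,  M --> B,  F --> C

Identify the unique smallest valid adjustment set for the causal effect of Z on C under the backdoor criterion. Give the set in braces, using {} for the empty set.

Variables eligible for adjustment (non-descendants of Z, excluding Z and C): {F, G, M, Q, S}.
Backdoor paths from Z to C:
  P1: Z <- M -> B <- F -> C
  P2: Z <- M -> B <- C
  P3: Z <- S -> G <- M -> B <- F -> C
  P4: Z <- S -> G <- M -> B <- C
  P5: Z <- S -> Q <- G <- M -> B <- F -> C
  P6: Z <- S -> Q <- G <- M -> B <- C
  P7: Z <- G <- M -> B <- F -> C
  P8: Z <- G <- M -> B <- C
Each backdoor path contains an unconditioned collider, so every path is already blocked with the empty conditioning set:
  P1: blocked at collider B (neither it nor any descendant is in the conditioning set).
  P2: blocked at collider B (neither it nor any descendant is in the conditioning set).
  P3: blocked at collider G (neither it nor any descendant is in the conditioning set).
  P4: blocked at collider G (neither it nor any descendant is in the conditioning set).
  P5: blocked at collider Q (neither it nor any descendant is in the conditioning set).
  P6: blocked at collider Q (neither it nor any descendant is in the conditioning set).
  P7: blocked at collider B (neither it nor any descendant is in the conditioning set).
  P8: blocked at collider B (neither it nor any descendant is in the conditioning set).
The empty set is therefore the unique smallest valid set.

{}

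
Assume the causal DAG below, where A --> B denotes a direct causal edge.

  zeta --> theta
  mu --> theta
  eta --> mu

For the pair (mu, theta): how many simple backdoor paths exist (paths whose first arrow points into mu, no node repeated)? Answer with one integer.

0

A backdoor path from mu to theta is any simple undirected path whose first edge points into mu (i.e. leaves mu via a parent).
Parents of mu: {eta}.
No simple path from any parent of mu reaches theta without revisiting mu, so there are no backdoor paths.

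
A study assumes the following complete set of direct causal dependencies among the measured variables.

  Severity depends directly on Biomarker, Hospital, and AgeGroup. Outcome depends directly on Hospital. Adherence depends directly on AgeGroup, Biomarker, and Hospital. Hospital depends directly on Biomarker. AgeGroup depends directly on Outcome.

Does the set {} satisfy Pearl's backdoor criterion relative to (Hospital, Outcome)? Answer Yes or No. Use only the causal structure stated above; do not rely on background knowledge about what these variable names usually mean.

Backdoor paths from Hospital to Outcome (paths whose first edge points into Hospital):
  P1: Hospital <- Biomarker -> Severity <- AgeGroup <- Outcome
  P2: Hospital <- Biomarker -> Adherence <- AgeGroup <- Outcome
Condition 1 (no descendant of Hospital in the set): holds — descendants of Hospital are {Adherence, AgeGroup, Outcome, Severity}; none are in {}.
Condition 2 (every backdoor path blocked by {}):
  P1: blocked at collider Severity (neither it nor any descendant is in the conditioning set).
  P2: blocked at collider Adherence (neither it nor any descendant is in the conditioning set).
{} satisfies the backdoor criterion.

Yes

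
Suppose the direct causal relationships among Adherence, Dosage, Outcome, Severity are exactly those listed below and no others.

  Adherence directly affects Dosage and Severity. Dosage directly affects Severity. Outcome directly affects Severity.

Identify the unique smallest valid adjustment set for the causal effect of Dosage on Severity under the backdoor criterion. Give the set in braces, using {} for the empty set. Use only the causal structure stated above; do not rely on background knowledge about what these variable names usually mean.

Variables eligible for adjustment (non-descendants of Dosage, excluding Dosage and Severity): {Adherence, Outcome}.
Backdoor paths from Dosage to Severity:
  P1: Dosage <- Adherence -> Severity
The empty set is not sufficient: P1 (Dosage <- Adherence -> Severity) has no collider blocking it and no conditioned non-collider, so it is open.
Try {Adherence}:
  P1: blocked at fork node Adherence ∈ conditioning set.
{Adherence} contains no descendant of Dosage and blocks every backdoor path.
No other singleton works — e.g. {Outcome} leaves P1 open — so {Adherence} is the unique smallest valid adjustment set.

{Adherence}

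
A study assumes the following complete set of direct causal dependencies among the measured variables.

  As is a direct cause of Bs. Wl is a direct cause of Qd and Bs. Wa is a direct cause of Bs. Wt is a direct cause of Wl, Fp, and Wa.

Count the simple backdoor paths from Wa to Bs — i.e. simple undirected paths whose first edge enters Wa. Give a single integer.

1

A backdoor path from Wa to Bs is any simple undirected path whose first edge points into Wa (i.e. leaves Wa via a parent).
Parents of Wa: {Wt}.
Enumerating:
  P1: Wa <- Wt -> Wl -> Bs
That exhausts the simple backdoor paths. Count: 1.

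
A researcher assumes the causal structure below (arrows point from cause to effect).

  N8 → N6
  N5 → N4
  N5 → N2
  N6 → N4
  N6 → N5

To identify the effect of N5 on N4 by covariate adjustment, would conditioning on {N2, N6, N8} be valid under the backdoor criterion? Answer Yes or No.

Backdoor paths from N5 to N4 (paths whose first edge points into N5):
  P1: N5 <- N6 -> N4
Condition 1 (no descendant of N5 in the set): FAILS — N2 is a descendant of N5.
Condition 2 (every backdoor path blocked by {N2, N6, N8}):
  P1: blocked at fork node N6 ∈ conditioning set.
{N2, N6, N8} does not satisfy the backdoor criterion.

No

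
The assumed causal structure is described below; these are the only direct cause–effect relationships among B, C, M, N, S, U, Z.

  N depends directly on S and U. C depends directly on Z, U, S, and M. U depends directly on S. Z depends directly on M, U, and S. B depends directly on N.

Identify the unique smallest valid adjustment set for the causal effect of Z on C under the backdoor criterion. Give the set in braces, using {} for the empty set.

{M, S, U}

Variables eligible for adjustment (non-descendants of Z, excluding Z and C): {B, M, N, S, U}.
Backdoor paths from Z to C:
  P1: Z <- M -> C
  P2: Z <- S -> U -> C
  P3: Z <- S -> N <- U -> C
  P4: Z <- S -> C
  P5: Z <- U <- S -> C
  P6: Z <- U -> N <- S -> C
  P7: Z <- U -> C
The empty set is not sufficient: P1 (Z <- M -> C) has no collider blocking it and no conditioned non-collider, so it is open.
Try {M, S, U}:
  P1: blocked at fork node M ∈ conditioning set.
  P2: blocked at fork node S ∈ conditioning set.
  P3: blocked at fork node S ∈ conditioning set.
  P4: blocked at fork node S ∈ conditioning set.
  P5: blocked at chain node U ∈ conditioning set.
  P6: blocked at fork node U ∈ conditioning set.
  P7: blocked at fork node U ∈ conditioning set.
{M, S, U} contains no descendant of Z and blocks every backdoor path.
Every element of {M, S, U} is needed (dropping M leaves P1 open; dropping S leaves P4 open; dropping U leaves P7 open), so no proper subset is valid.
Among all size-3 subsets of the eligible variables, only {M, S, U} blocks every backdoor path, so it is the unique smallest valid adjustment set.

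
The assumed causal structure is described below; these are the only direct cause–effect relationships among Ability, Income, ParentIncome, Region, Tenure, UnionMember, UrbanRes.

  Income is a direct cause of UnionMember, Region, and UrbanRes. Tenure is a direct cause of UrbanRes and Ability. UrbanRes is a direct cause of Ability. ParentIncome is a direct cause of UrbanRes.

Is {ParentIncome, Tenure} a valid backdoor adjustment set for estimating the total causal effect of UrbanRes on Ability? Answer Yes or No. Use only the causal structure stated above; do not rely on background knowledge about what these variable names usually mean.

Backdoor paths from UrbanRes to Ability (paths whose first edge points into UrbanRes):
  P1: UrbanRes <- Tenure -> Ability
Condition 1 (no descendant of UrbanRes in the set): holds — descendants of UrbanRes are {Ability}; none are in {ParentIncome, Tenure}.
Condition 2 (every backdoor path blocked by {ParentIncome, Tenure}):
  P1: blocked at fork node Tenure ∈ conditioning set.
{ParentIncome, Tenure} satisfies the backdoor criterion.

Yes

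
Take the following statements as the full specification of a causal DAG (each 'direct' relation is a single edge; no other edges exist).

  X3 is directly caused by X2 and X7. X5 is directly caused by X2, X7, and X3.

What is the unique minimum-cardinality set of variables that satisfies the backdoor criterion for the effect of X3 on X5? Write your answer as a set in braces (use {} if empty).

{X2, X7}

Variables eligible for adjustment (non-descendants of X3, excluding X3 and X5): {X2, X7}.
Backdoor paths from X3 to X5:
  P1: X3 <- X2 -> X5
  P2: X3 <- X7 -> X5
The empty set is not sufficient: P1 (X3 <- X2 -> X5) has no collider blocking it and no conditioned non-collider, so it is open.
Try {X2, X7}:
  P1: blocked at fork node X2 ∈ conditioning set.
  P2: blocked at fork node X7 ∈ conditioning set.
{X2, X7} contains no descendant of X3 and blocks every backdoor path.
Every element of {X2, X7} is needed (dropping X2 leaves P1 open; dropping X7 leaves P2 open), so no proper subset is valid.
Among all size-2 subsets of the eligible variables, only {X2, X7} blocks every backdoor path, so it is the unique smallest valid adjustment set.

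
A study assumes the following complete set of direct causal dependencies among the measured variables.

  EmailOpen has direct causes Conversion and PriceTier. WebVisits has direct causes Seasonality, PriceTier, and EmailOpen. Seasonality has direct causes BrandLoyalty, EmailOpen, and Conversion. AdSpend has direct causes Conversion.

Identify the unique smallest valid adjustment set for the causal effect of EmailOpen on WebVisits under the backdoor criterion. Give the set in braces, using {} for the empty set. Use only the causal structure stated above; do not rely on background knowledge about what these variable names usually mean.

Variables eligible for adjustment (non-descendants of EmailOpen, excluding EmailOpen and WebVisits): {AdSpend, BrandLoyalty, Conversion, PriceTier}.
Backdoor paths from EmailOpen to WebVisits:
  P1: EmailOpen <- PriceTier -> WebVisits
  P2: EmailOpen <- Conversion -> Seasonality -> WebVisits
The empty set is not sufficient: P1 (EmailOpen <- PriceTier -> WebVisits) has no collider blocking it and no conditioned non-collider, so it is open.
Try {Conversion, PriceTier}:
  P1: blocked at fork node PriceTier ∈ conditioning set.
  P2: blocked at fork node Conversion ∈ conditioning set.
{Conversion, PriceTier} contains no descendant of EmailOpen and blocks every backdoor path.
Every element of {Conversion, PriceTier} is needed (dropping Conversion leaves P2 open; dropping PriceTier leaves P1 open), so no proper subset is valid.
Among all size-2 subsets of the eligible variables, only {Conversion, PriceTier} blocks every backdoor path, so it is the unique smallest valid adjustment set.

{Conversion, PriceTier}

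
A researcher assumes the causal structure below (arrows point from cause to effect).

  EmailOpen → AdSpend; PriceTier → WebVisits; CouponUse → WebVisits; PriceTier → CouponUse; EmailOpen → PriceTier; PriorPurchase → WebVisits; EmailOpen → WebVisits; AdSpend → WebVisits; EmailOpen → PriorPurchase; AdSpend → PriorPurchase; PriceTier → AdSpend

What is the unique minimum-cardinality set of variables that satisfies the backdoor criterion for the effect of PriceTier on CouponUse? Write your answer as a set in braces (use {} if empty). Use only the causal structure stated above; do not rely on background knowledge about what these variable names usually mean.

{}

Variables eligible for adjustment (non-descendants of PriceTier, excluding PriceTier and CouponUse): {EmailOpen}.
Backdoor paths from PriceTier to CouponUse:
  P1: PriceTier <- EmailOpen -> AdSpend -> PriorPurchase -> WebVisits <- CouponUse
  P2: PriceTier <- EmailOpen -> AdSpend -> WebVisits <- CouponUse
  P3: PriceTier <- EmailOpen -> PriorPurchase <- AdSpend -> WebVisits <- CouponUse
  P4: PriceTier <- EmailOpen -> PriorPurchase -> WebVisits <- CouponUse
  P5: PriceTier <- EmailOpen -> WebVisits <- CouponUse
Each backdoor path contains an unconditioned collider, so every path is already blocked with the empty conditioning set:
  P1: blocked at collider WebVisits (neither it nor any descendant is in the conditioning set).
  P2: blocked at collider WebVisits (neither it nor any descendant is in the conditioning set).
  P3: blocked at collider PriorPurchase (neither it nor any descendant is in the conditioning set).
  P4: blocked at collider WebVisits (neither it nor any descendant is in the conditioning set).
  P5: blocked at collider WebVisits (neither it nor any descendant is in the conditioning set).
The empty set is therefore the unique smallest valid set.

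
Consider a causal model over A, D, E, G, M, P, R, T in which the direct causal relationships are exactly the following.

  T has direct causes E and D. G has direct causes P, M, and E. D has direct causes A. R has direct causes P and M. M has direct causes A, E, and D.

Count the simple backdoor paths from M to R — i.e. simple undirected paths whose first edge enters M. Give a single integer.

A backdoor path from M to R is any simple undirected path whose first edge points into M (i.e. leaves M via a parent).
Parents of M: {A, D, E}.
Enumerating:
  P1: M <- E -> G <- P -> R
  P2: M <- A -> D -> T <- E -> G <- P -> R
  P3: M <- D -> T <- E -> G <- P -> R
That exhausts the simple backdoor paths. Count: 3.

3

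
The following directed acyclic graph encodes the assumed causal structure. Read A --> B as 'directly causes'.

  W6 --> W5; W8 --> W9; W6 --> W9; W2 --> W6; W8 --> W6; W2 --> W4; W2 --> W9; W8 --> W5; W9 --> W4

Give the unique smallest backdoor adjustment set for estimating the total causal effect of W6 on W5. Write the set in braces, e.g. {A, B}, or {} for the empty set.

{W8}

Variables eligible for adjustment (non-descendants of W6, excluding W6 and W5): {W2, W8}.
Backdoor paths from W6 to W5:
  P1: W6 <- W8 -> W5
  P2: W6 <- W2 -> W9 <- W8 -> W5
  P3: W6 <- W2 -> W4 <- W9 <- W8 -> W5
The empty set is not sufficient: P1 (W6 <- W8 -> W5) has no collider blocking it and no conditioned non-collider, so it is open.
Try {W8}:
  P1: blocked at fork node W8 ∈ conditioning set.
  P2: blocked at collider W9 (neither it nor any descendant is in the conditioning set).
  P3: blocked at collider W4 (neither it nor any descendant is in the conditioning set).
{W8} contains no descendant of W6 and blocks every backdoor path.
No other singleton works — e.g. {W2} leaves P1 open — so {W8} is the unique smallest valid adjustment set.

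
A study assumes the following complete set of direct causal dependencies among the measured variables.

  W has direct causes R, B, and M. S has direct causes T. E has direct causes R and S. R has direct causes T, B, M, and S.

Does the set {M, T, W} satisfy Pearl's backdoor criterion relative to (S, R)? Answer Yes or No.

No

Backdoor paths from S to R (paths whose first edge points into S):
  P1: S <- T -> R
Condition 1 (no descendant of S in the set): FAILS — W is a descendant of S.
Condition 2 (every backdoor path blocked by {M, T, W}):
  P1: blocked at fork node T ∈ conditioning set.
{M, T, W} does not satisfy the backdoor criterion.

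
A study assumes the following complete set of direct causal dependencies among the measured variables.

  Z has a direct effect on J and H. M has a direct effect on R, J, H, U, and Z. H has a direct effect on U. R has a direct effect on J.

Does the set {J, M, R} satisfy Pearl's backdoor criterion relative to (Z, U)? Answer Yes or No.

Backdoor paths from Z to U (paths whose first edge points into Z):
  P1: Z <- M -> H -> U
  P2: Z <- M -> U
Condition 1 (no descendant of Z in the set): FAILS — J is a descendant of Z.
Condition 2 (every backdoor path blocked by {J, M, R}):
  P1: blocked at fork node M ∈ conditioning set.
  P2: blocked at fork node M ∈ conditioning set.
{J, M, R} does not satisfy the backdoor criterion.

No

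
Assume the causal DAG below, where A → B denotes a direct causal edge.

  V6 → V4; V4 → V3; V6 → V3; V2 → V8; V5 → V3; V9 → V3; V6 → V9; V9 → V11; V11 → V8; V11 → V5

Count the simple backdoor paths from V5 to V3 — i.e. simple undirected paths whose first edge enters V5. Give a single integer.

A backdoor path from V5 to V3 is any simple undirected path whose first edge points into V5 (i.e. leaves V5 via a parent).
Parents of V5: {V11}.
Enumerating:
  P1: V5 <- V11 <- V9 <- V6 -> V4 -> V3
  P2: V5 <- V11 <- V9 <- V6 -> V3
  P3: V5 <- V11 <- V9 -> V3
That exhausts the simple backdoor paths. Count: 3.

3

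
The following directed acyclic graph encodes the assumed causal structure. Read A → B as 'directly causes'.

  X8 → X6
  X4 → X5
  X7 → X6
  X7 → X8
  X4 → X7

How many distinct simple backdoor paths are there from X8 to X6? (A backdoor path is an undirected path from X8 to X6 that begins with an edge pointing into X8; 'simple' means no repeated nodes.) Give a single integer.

1

A backdoor path from X8 to X6 is any simple undirected path whose first edge points into X8 (i.e. leaves X8 via a parent).
Parents of X8: {X7}.
Enumerating:
  P1: X8 <- X7 -> X6
That exhausts the simple backdoor paths. Count: 1.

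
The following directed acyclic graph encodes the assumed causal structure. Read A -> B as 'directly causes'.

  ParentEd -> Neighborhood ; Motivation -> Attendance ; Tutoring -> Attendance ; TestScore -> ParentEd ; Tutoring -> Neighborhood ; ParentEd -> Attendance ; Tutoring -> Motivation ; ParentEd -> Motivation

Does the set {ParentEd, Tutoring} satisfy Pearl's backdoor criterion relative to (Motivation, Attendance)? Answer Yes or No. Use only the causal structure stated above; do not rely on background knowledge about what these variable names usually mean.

Yes

Backdoor paths from Motivation to Attendance (paths whose first edge points into Motivation):
  P1: Motivation <- ParentEd -> Attendance
  P2: Motivation <- ParentEd -> Neighborhood <- Tutoring -> Attendance
  P3: Motivation <- Tutoring -> Attendance
  P4: Motivation <- Tutoring -> Neighborhood <- ParentEd -> Attendance
Condition 1 (no descendant of Motivation in the set): holds — descendants of Motivation are {Attendance}; none are in {ParentEd, Tutoring}.
Condition 2 (every backdoor path blocked by {ParentEd, Tutoring}):
  P1: blocked at fork node ParentEd ∈ conditioning set.
  P2: blocked at fork node ParentEd ∈ conditioning set.
  P3: blocked at fork node Tutoring ∈ conditioning set.
  P4: blocked at fork node Tutoring ∈ conditioning set.
{ParentEd, Tutoring} satisfies the backdoor criterion.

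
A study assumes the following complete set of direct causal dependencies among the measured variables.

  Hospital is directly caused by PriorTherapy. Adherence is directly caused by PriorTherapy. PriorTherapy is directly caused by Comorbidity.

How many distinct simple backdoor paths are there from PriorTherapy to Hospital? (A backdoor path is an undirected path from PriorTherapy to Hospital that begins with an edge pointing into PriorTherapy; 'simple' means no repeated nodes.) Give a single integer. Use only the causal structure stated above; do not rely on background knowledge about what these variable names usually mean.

A backdoor path from PriorTherapy to Hospital is any simple undirected path whose first edge points into PriorTherapy (i.e. leaves PriorTherapy via a parent).
Parents of PriorTherapy: {Comorbidity}.
No simple path from any parent of PriorTherapy reaches Hospital without revisiting PriorTherapy, so there are no backdoor paths.

0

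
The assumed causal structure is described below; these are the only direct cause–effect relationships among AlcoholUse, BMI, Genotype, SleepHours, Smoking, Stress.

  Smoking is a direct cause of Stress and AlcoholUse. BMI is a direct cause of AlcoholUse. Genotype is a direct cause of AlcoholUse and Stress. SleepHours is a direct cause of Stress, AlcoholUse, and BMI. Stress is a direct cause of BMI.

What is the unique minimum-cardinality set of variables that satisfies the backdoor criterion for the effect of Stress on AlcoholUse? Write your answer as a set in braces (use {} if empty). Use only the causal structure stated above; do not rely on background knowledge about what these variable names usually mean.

Variables eligible for adjustment (non-descendants of Stress, excluding Stress and AlcoholUse): {Genotype, SleepHours, Smoking}.
Backdoor paths from Stress to AlcoholUse:
  P1: Stress <- Genotype -> AlcoholUse
  P2: Stress <- Smoking -> AlcoholUse
  P3: Stress <- SleepHours -> BMI -> AlcoholUse
  P4: Stress <- SleepHours -> AlcoholUse
The empty set is not sufficient: P1 (Stress <- Genotype -> AlcoholUse) has no collider blocking it and no conditioned non-collider, so it is open.
Try {Genotype, SleepHours, Smoking}:
  P1: blocked at fork node Genotype ∈ conditioning set.
  P2: blocked at fork node Smoking ∈ conditioning set.
  P3: blocked at fork node SleepHours ∈ conditioning set.
  P4: blocked at fork node SleepHours ∈ conditioning set.
{Genotype, SleepHours, Smoking} contains no descendant of Stress and blocks every backdoor path.
Every element of {Genotype, SleepHours, Smoking} is needed (dropping Genotype leaves P1 open; dropping SleepHours leaves P3 open; dropping Smoking leaves P2 open), so no proper subset is valid.
Among all size-3 subsets of the eligible variables, only {Genotype, SleepHours, Smoking} blocks every backdoor path, so it is the unique smallest valid adjustment set.

{Genotype, SleepHours, Smoking}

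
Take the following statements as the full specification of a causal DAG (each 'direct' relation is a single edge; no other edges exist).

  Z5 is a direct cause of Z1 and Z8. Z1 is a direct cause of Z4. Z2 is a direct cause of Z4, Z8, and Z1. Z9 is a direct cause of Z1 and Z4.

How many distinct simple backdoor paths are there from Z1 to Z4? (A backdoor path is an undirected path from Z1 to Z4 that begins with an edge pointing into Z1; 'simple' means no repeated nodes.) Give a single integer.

A backdoor path from Z1 to Z4 is any simple undirected path whose first edge points into Z1 (i.e. leaves Z1 via a parent).
Parents of Z1: {Z2, Z5, Z9}.
Enumerating:
  P1: Z1 <- Z9 -> Z4
  P2: Z1 <- Z2 -> Z4
  P3: Z1 <- Z5 -> Z8 <- Z2 -> Z4
That exhausts the simple backdoor paths. Count: 3.

3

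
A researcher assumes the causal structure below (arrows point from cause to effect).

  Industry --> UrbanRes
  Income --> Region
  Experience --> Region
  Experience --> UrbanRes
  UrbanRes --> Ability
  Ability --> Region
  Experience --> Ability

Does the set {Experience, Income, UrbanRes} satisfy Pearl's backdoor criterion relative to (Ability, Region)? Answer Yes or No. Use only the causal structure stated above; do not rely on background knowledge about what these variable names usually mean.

Backdoor paths from Ability to Region (paths whose first edge points into Ability):
  P1: Ability <- Experience -> Region
  P2: Ability <- UrbanRes <- Experience -> Region
Condition 1 (no descendant of Ability in the set): holds — descendants of Ability are {Region}; none are in {Experience, Income, UrbanRes}.
Condition 2 (every backdoor path blocked by {Experience, Income, UrbanRes}):
  P1: blocked at fork node Experience ∈ conditioning set.
  P2: blocked at chain node UrbanRes ∈ conditioning set.
{Experience, Income, UrbanRes} satisfies the backdoor criterion.

Yes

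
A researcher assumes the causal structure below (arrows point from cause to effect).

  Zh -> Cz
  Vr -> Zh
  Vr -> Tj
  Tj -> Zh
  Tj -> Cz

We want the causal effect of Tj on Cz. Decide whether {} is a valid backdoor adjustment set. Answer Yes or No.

Backdoor paths from Tj to Cz (paths whose first edge points into Tj):
  P1: Tj <- Vr -> Zh -> Cz
Condition 1 (no descendant of Tj in the set): holds — descendants of Tj are {Cz, Zh}; none are in {}.
Condition 2 (every backdoor path blocked by {}):
  P1: open — no interior node is in the conditioning set.
{} does not satisfy the backdoor criterion.

No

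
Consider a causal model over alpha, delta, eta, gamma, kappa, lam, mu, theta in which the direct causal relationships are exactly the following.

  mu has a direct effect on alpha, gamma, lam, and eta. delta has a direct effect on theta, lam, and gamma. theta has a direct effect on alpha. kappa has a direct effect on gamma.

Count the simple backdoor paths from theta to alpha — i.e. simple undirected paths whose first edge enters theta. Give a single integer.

2

A backdoor path from theta to alpha is any simple undirected path whose first edge points into theta (i.e. leaves theta via a parent).
Parents of theta: {delta}.
Enumerating:
  P1: theta <- delta -> lam <- mu -> alpha
  P2: theta <- delta -> gamma <- mu -> alpha
That exhausts the simple backdoor paths. Count: 2.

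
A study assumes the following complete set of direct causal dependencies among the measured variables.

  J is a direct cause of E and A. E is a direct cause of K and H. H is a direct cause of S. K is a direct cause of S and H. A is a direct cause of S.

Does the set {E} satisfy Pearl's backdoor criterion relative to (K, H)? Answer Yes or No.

Yes

Backdoor paths from K to H (paths whose first edge points into K):
  P1: K <- E <- J -> A -> S <- H
  P2: K <- E -> H
Condition 1 (no descendant of K in the set): holds — descendants of K are {H, S}; none are in {E}.
Condition 2 (every backdoor path blocked by {E}):
  P1: blocked at chain node E ∈ conditioning set.
  P2: blocked at fork node E ∈ conditioning set.
{E} satisfies the backdoor criterion.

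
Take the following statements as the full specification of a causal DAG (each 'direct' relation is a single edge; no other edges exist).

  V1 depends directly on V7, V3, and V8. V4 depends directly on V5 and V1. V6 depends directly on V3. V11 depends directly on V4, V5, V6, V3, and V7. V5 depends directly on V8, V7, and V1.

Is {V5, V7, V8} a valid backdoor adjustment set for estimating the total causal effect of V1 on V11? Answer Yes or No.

No

Backdoor paths from V1 to V11 (paths whose first edge points into V1):
  P1: V1 <- V3 -> V6 -> V11
  P2: V1 <- V3 -> V11
  P3: V1 <- V8 -> V5 <- V7 -> V11
  P4: V1 <- V8 -> V5 -> V4 -> V11
  P5: V1 <- V8 -> V5 -> V11
  P6: V1 <- V7 -> V5 -> V4 -> V11
  P7: V1 <- V7 -> V5 -> V11
  P8: V1 <- V7 -> V11
Condition 1 (no descendant of V1 in the set): FAILS — V5 is a descendant of V1.
Condition 2 (every backdoor path blocked by {V5, V7, V8}):
  P1: open — no interior node is in the conditioning set.
  P2: open — no interior node is in the conditioning set.
  P3: blocked at fork node V8 ∈ conditioning set.
  P4: blocked at fork node V8 ∈ conditioning set.
  P5: blocked at fork node V8 ∈ conditioning set.
  P6: blocked at fork node V7 ∈ conditioning set.
  P7: blocked at fork node V7 ∈ conditioning set.
  P8: blocked at fork node V7 ∈ conditioning set.
{V5, V7, V8} does not satisfy the backdoor criterion.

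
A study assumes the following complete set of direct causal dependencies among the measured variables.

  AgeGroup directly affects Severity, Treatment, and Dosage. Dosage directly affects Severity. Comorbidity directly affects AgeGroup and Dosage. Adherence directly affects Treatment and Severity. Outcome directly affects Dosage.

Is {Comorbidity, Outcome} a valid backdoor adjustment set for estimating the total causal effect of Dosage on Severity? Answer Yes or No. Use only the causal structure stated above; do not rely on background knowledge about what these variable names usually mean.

Backdoor paths from Dosage to Severity (paths whose first edge points into Dosage):
  P1: Dosage <- Comorbidity -> AgeGroup -> Severity
  P2: Dosage <- Comorbidity -> AgeGroup -> Treatment <- Adherence -> Severity
  P3: Dosage <- AgeGroup -> Severity
  P4: Dosage <- AgeGroup -> Treatment <- Adherence -> Severity
Condition 1 (no descendant of Dosage in the set): holds — descendants of Dosage are {Severity}; none are in {Comorbidity, Outcome}.
Condition 2 (every backdoor path blocked by {Comorbidity, Outcome}):
  P1: blocked at fork node Comorbidity ∈ conditioning set.
  P2: blocked at fork node Comorbidity ∈ conditioning set.
  P3: open — no interior node is in the conditioning set.
  P4: blocked at collider Treatment (neither it nor any descendant is in the conditioning set).
{Comorbidity, Outcome} does not satisfy the backdoor criterion.

No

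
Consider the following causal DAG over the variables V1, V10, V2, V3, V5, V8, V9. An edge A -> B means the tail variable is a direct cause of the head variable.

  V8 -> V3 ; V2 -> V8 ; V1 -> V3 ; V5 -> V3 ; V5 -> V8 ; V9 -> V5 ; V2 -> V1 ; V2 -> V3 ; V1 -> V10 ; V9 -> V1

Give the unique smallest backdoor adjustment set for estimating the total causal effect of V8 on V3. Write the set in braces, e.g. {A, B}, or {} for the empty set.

Variables eligible for adjustment (non-descendants of V8, excluding V8 and V3): {V1, V10, V2, V5, V9}.
Backdoor paths from V8 to V3:
  P1: V8 <- V2 -> V1 <- V9 -> V5 -> V3
  P2: V8 <- V2 -> V1 -> V3
  P3: V8 <- V2 -> V3
  P4: V8 <- V5 <- V9 -> V1 <- V2 -> V3
  P5: V8 <- V5 <- V9 -> V1 -> V3
  P6: V8 <- V5 -> V3
The empty set is not sufficient: P2 (V8 <- V2 -> V1 -> V3) has no collider blocking it and no conditioned non-collider, so it is open.
Try {V2, V5}:
  P1: blocked at fork node V2 ∈ conditioning set.
  P2: blocked at fork node V2 ∈ conditioning set.
  P3: blocked at fork node V2 ∈ conditioning set.
  P4: blocked at chain node V5 ∈ conditioning set.
  P5: blocked at chain node V5 ∈ conditioning set.
  P6: blocked at fork node V5 ∈ conditioning set.
{V2, V5} contains no descendant of V8 and blocks every backdoor path.
Every element of {V2, V5} is needed (dropping V2 leaves P2 open; dropping V5 leaves P5 open), so no proper subset is valid.
Among all size-2 subsets of the eligible variables, only {V2, V5} blocks every backdoor path, so it is the unique smallest valid adjustment set.

{V2, V5}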